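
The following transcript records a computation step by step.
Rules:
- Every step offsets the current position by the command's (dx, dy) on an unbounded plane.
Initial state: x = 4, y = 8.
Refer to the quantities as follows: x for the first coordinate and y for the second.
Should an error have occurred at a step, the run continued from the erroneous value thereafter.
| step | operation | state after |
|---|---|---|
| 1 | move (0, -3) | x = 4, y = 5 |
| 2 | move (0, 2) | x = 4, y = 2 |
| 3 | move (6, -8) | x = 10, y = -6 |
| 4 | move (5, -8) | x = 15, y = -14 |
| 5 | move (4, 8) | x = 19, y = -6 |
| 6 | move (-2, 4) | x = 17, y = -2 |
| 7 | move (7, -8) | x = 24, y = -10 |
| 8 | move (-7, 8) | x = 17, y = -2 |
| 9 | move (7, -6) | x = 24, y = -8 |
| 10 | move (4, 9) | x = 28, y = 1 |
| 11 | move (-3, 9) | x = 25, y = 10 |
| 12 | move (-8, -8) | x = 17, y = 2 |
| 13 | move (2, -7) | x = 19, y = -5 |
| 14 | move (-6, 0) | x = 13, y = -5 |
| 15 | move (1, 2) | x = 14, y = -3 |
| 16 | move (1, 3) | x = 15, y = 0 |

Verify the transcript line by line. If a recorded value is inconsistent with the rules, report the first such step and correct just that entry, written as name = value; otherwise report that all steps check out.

step 2, y = 7

1. x = 4 + (0) = 4, y = 8 + (-3) = 5 (no discrepancy)
2. x = 4 + (0) = 4, y = 5 + (2) = 7 (first mismatch against the transcript)
First incorrect step: 2; the correct value is y = 7.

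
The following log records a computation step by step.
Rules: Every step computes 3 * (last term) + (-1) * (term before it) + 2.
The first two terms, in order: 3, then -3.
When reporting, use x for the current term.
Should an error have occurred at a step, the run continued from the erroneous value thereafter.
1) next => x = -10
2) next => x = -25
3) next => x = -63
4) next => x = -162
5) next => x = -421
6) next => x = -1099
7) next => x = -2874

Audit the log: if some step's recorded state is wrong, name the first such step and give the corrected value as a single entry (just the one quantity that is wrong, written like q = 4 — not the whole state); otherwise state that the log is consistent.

no error

1. x = 3*(-3) + (-1)*(3) + (2) = -10 (exactly as logged)
2. x = 3*(-10) + (-1)*(-3) + (2) = -25 (same as recorded)
3. x = 3*(-25) + (-1)*(-10) + (2) = -63 (no discrepancy)
4. x = 3*(-63) + (-1)*(-25) + (2) = -162 (exactly as logged)
5. x = 3*(-162) + (-1)*(-63) + (2) = -421 (exactly as logged)
6. x = 3*(-421) + (-1)*(-162) + (2) = -1099 (matches)
7. x = 3*(-1099) + (-1)*(-421) + (2) = -2874 (consistent with the log)
Every step is consistent.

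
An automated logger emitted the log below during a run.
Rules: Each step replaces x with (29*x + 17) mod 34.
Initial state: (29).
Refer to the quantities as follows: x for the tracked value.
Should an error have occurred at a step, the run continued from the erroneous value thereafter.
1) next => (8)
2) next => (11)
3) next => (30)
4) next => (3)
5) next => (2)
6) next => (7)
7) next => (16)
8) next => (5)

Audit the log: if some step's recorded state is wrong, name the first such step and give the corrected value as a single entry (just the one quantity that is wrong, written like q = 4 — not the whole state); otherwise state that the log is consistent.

Recomputing the run from the initial state:
step 1: x = 8
step 2: x = 11
step 3: x = 30
step 4: x = 3
step 5: x = 2
step 6: x = 7
step 7: x = 16
step 8: x = 5
This matches the log at every step.

no error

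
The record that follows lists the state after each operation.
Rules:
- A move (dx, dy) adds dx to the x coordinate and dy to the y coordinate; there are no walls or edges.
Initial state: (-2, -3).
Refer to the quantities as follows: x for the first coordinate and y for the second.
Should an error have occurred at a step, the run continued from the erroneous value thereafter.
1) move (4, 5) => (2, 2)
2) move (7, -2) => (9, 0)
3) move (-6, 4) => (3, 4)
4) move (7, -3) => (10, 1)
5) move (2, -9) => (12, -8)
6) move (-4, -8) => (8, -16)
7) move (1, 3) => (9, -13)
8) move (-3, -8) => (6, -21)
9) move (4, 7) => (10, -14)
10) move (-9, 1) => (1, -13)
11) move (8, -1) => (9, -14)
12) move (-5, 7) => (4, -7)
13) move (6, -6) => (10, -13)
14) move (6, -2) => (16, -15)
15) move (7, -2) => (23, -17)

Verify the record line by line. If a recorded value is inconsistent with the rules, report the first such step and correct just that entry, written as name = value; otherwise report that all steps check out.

Step 1: x = -2 + (4) = 2, y = -3 + (5) = 2 — verified.
Step 2: x = 2 + (7) = 9, y = 2 + (-2) = 0 — checks out.
Step 3: x = 9 + (-6) = 3, y = 0 + (4) = 4 — exactly as logged.
Step 4: x = 3 + (7) = 10, y = 4 + (-3) = 1 — confirmed correct.
Step 5: x = 10 + (2) = 12, y = 1 + (-9) = -8 — checks out.
Step 6: x = 12 + (-4) = 8, y = -8 + (-8) = -16 — consistent with the record.
Step 7: x = 8 + (1) = 9, y = -16 + (3) = -13 — confirmed correct.
Step 8: x = 9 + (-3) = 6, y = -13 + (-8) = -21 — confirmed correct.
Step 9: x = 6 + (4) = 10, y = -21 + (7) = -14 — confirmed correct.
Step 10: x = 10 + (-9) = 1, y = -14 + (1) = -13 — no discrepancy.
Step 11: x = 1 + (8) = 9, y = -13 + (-1) = -14 — same as recorded.
Step 12: x = 9 + (-5) = 4, y = -14 + (7) = -7 — matches.
Step 13: x = 4 + (6) = 10, y = -7 + (-6) = -13 — agrees with the record.
Step 14: x = 10 + (6) = 16, y = -13 + (-2) = -15 — confirmed correct.
Step 15: x = 16 + (7) = 23, y = -15 + (-2) = -17 — agrees with the record.
Nothing is out of place; the run is error-free.

no error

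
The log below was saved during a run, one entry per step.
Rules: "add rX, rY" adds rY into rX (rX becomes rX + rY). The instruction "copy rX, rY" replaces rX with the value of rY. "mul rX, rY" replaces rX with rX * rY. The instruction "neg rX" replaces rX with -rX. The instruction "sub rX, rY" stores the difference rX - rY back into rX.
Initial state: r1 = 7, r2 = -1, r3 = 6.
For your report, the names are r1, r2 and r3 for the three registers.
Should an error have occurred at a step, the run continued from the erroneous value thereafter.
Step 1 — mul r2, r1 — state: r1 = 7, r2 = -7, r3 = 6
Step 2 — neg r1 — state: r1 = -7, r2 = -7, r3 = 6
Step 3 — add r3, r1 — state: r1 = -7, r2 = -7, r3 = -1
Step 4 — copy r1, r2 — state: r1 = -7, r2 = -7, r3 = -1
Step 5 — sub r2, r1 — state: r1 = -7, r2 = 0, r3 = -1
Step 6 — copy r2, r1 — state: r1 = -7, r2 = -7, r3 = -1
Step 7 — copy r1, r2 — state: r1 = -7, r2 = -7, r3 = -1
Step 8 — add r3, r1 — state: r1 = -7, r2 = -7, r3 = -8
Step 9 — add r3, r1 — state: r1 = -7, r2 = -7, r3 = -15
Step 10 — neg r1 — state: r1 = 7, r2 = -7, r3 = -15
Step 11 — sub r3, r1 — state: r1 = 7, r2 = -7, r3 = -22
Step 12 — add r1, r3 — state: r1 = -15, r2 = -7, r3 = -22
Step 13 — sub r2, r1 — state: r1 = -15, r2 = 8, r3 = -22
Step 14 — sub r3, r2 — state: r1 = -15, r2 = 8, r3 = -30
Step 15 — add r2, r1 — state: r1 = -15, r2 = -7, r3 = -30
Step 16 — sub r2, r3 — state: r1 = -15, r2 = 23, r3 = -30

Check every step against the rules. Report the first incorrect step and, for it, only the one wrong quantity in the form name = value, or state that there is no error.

Recomputing the run from the initial state:
step 1: r1 = 7, r2 = -7, r3 = 6
step 2: r1 = -7, r2 = -7, r3 = 6
step 3: r1 = -7, r2 = -7, r3 = -1
step 4: r1 = -7, r2 = -7, r3 = -1
step 5: r1 = -7, r2 = 0, r3 = -1
step 6: r1 = -7, r2 = -7, r3 = -1
step 7: r1 = -7, r2 = -7, r3 = -1
step 8: r1 = -7, r2 = -7, r3 = -8
step 9: r1 = -7, r2 = -7, r3 = -15
step 10: r1 = 7, r2 = -7, r3 = -15
step 11: r1 = 7, r2 = -7, r3 = -22
step 12: r1 = -15, r2 = -7, r3 = -22
step 13: r1 = -15, r2 = 8, r3 = -22
step 14: r1 = -15, r2 = 8, r3 = -30
step 15: r1 = -15, r2 = -7, r3 = -30
step 16: r1 = -15, r2 = 23, r3 = -30
This matches the log at every step.

no error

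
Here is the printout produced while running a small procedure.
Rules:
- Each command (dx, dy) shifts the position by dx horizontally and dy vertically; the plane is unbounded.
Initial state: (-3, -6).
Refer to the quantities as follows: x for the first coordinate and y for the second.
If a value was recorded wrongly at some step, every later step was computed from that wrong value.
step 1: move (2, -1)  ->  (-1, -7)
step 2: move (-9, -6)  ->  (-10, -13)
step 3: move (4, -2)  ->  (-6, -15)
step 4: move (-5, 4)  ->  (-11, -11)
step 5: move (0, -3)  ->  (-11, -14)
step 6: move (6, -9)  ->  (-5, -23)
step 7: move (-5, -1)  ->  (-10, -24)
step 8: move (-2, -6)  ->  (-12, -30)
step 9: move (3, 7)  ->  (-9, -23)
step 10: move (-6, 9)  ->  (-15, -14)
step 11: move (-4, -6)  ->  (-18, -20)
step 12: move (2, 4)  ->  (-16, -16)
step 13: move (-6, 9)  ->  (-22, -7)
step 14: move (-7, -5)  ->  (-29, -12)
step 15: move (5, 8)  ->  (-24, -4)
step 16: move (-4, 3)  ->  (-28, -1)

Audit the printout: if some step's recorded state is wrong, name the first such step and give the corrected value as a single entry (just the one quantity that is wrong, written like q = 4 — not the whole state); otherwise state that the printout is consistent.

step 1: x = -3 + (2) = -1, y = -6 + (-1) = -7 -> in agreement
step 2: x = -1 + (-9) = -10, y = -7 + (-6) = -13 -> verified
step 3: x = -10 + (4) = -6, y = -13 + (-2) = -15 -> same as recorded
step 4: x = -6 + (-5) = -11, y = -15 + (4) = -11 -> exactly as logged
step 5: x = -11 + (0) = -11, y = -11 + (-3) = -14 -> exactly as logged
step 6: x = -11 + (6) = -5, y = -14 + (-9) = -23 -> matches
step 7: x = -5 + (-5) = -10, y = -23 + (-1) = -24 -> agrees with the printout
step 8: x = -10 + (-2) = -12, y = -24 + (-6) = -30 -> consistent with the printout
step 9: x = -12 + (3) = -9, y = -30 + (7) = -23 -> matches
step 10: x = -9 + (-6) = -15, y = -23 + (9) = -14 -> confirmed correct
step 11: x = -15 + (-4) = -19, y = -14 + (-6) = -20 -> first mismatch against the printout
Conclusion: step 11 carries the first error; the entry should be x = -19.

step 11, x = -19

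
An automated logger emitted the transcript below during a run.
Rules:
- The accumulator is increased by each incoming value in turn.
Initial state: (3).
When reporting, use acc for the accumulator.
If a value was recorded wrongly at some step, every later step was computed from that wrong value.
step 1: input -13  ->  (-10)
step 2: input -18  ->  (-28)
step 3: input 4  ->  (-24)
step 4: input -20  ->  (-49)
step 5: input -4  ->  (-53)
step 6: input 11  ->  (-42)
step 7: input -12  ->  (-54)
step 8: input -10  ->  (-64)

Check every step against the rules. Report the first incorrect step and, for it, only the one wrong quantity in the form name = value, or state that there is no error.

Recomputing the run from the initial state:
step 1: acc = -10
step 2: acc = -28
step 3: acc = -24
step 4: acc = -44
step 5: acc = -48
step 6: acc = -37
step 7: acc = -49
step 8: acc = -59
The first disagreement with the transcript is at step 4, where the value should be acc = -44.

step 4, acc = -44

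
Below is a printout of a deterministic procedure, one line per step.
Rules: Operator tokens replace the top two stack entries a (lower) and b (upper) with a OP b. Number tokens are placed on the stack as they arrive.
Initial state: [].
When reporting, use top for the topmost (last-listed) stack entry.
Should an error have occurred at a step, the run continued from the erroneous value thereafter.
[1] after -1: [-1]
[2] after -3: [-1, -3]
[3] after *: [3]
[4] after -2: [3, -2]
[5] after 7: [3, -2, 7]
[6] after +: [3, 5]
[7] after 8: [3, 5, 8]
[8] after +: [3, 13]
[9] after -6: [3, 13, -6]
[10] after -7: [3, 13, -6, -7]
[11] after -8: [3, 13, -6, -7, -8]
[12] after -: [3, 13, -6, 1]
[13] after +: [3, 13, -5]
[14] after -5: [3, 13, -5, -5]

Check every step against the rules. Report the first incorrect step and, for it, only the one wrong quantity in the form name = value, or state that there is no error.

1. push -1: top = -1 (same as recorded)
2. push -3: top = -3 (agrees with the printout)
3. -1 * -3 = 3 (matches)
4. push -2: top = -2 (agrees with the printout)
5. push 7: top = 7 (checks out)
6. -2 + 7 = 5 (checks out)
7. push 8: top = 8 (no discrepancy)
8. 5 + 8 = 13 (in agreement)
9. push -6: top = -6 (verified)
10. push -7: top = -7 (no discrepancy)
11. push -8: top = -8 (matches)
12. -7 - -8 = 1 (verified)
13. -6 + 1 = -5 (confirmed correct)
14. push -5: top = -5 (matches)
All entries verified; no error found.

no error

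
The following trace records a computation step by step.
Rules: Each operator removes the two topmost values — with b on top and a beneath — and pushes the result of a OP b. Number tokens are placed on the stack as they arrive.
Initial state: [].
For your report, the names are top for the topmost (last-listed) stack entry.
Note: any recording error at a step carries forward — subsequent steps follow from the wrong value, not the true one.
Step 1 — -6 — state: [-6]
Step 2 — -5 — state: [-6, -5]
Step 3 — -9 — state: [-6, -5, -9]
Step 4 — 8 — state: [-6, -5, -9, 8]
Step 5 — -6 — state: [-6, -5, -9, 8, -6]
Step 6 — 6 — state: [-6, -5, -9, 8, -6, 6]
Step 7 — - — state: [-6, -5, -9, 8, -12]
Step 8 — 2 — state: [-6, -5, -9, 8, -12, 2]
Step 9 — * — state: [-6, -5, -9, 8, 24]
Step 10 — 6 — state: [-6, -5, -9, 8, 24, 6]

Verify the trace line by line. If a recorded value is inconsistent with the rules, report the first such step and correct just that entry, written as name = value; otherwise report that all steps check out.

step 9, top = -24

Step 1: push -6: top = -6 — exactly as logged.
Step 2: push -5: top = -5 — verified.
Step 3: push -9: top = -9 — exactly as logged.
Step 4: push 8: top = 8 — agrees with the trace.
Step 5: push -6: top = -6 — agrees with the trace.
Step 6: push 6: top = 6 — agrees with the trace.
Step 7: -6 - 6 = -12 — confirmed correct.
Step 8: push 2: top = 2 — checks out.
Step 9: -12 * 2 = -24 — not what was recorded.
Step 9 is the first one off; corrected, top = -24.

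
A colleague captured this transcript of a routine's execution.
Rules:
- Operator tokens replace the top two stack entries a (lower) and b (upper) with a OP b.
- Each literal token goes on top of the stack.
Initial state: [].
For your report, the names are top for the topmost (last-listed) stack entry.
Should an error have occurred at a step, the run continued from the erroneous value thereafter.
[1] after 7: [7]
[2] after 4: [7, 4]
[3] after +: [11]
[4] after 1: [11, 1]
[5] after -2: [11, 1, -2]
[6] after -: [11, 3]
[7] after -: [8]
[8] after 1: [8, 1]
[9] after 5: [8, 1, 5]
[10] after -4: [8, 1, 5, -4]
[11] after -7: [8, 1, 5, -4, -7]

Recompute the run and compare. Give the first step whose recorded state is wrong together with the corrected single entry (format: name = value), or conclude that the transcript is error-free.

1. push 7: top = 7 (consistent with the transcript)
2. push 4: top = 4 (no discrepancy)
3. 7 + 4 = 11 (no discrepancy)
4. push 1: top = 1 (exactly as logged)
5. push -2: top = -2 (matches)
6. 1 - -2 = 3 (checks out)
7. 11 - 3 = 8 (checks out)
8. push 1: top = 1 (no discrepancy)
9. push 5: top = 5 (in agreement)
10. push -4: top = -4 (exactly as logged)
11. push -7: top = -7 (matches)
The whole run recomputes cleanly — no discrepancies.

no error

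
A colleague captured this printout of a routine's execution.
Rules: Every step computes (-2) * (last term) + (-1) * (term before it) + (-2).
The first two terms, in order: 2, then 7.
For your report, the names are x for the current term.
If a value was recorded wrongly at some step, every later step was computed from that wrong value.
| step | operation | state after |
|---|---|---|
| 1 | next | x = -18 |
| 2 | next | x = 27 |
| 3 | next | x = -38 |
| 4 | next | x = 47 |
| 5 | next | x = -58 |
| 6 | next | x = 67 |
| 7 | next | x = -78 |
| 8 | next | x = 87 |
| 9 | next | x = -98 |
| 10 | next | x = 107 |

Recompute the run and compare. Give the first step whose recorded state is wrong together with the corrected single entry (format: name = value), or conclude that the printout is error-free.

no error

1. x = -2*(7) + (-1)*(2) + (-2) = -18 (verified)
2. x = -2*(-18) + (-1)*(7) + (-2) = 27 (no discrepancy)
3. x = -2*(27) + (-1)*(-18) + (-2) = -38 (in agreement)
4. x = -2*(-38) + (-1)*(27) + (-2) = 47 (same as recorded)
5. x = -2*(47) + (-1)*(-38) + (-2) = -58 (same as recorded)
6. x = -2*(-58) + (-1)*(47) + (-2) = 67 (agrees with the printout)
7. x = -2*(67) + (-1)*(-58) + (-2) = -78 (in agreement)
8. x = -2*(-78) + (-1)*(67) + (-2) = 87 (verified)
9. x = -2*(87) + (-1)*(-78) + (-2) = -98 (verified)
10. x = -2*(-98) + (-1)*(87) + (-2) = 107 (no discrepancy)
The recomputation confirms every line.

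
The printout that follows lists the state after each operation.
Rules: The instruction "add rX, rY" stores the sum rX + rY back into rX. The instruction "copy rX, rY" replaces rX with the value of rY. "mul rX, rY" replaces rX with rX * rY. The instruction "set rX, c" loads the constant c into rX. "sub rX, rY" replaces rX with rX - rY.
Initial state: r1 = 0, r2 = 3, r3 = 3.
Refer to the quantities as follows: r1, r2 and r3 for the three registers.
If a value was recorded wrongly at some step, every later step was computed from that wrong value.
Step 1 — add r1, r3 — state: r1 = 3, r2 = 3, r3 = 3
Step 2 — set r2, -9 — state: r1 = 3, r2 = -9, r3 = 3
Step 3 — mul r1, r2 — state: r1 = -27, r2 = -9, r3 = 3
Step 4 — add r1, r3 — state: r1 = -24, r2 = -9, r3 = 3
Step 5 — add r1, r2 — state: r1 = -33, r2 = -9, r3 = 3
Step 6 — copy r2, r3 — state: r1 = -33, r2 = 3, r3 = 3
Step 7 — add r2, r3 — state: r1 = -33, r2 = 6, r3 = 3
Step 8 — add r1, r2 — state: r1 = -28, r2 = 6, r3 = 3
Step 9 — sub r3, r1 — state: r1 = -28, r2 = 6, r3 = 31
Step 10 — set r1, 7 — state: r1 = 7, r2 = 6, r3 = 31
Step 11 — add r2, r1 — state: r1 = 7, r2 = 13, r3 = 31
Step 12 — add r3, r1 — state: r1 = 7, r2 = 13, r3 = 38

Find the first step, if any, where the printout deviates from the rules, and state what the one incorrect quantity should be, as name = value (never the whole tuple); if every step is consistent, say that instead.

Recomputing the run from the initial state:
step 1: r1 = 3, r2 = 3, r3 = 3
step 2: r1 = 3, r2 = -9, r3 = 3
step 3: r1 = -27, r2 = -9, r3 = 3
step 4: r1 = -24, r2 = -9, r3 = 3
step 5: r1 = -33, r2 = -9, r3 = 3
step 6: r1 = -33, r2 = 3, r3 = 3
step 7: r1 = -33, r2 = 6, r3 = 3
step 8: r1 = -27, r2 = 6, r3 = 3
step 9: r1 = -27, r2 = 6, r3 = 30
step 10: r1 = 7, r2 = 6, r3 = 30
step 11: r1 = 7, r2 = 13, r3 = 30
step 12: r1 = 7, r2 = 13, r3 = 37
The first disagreement with the printout is at step 8, where the value should be r1 = -27.

step 8, r1 = -27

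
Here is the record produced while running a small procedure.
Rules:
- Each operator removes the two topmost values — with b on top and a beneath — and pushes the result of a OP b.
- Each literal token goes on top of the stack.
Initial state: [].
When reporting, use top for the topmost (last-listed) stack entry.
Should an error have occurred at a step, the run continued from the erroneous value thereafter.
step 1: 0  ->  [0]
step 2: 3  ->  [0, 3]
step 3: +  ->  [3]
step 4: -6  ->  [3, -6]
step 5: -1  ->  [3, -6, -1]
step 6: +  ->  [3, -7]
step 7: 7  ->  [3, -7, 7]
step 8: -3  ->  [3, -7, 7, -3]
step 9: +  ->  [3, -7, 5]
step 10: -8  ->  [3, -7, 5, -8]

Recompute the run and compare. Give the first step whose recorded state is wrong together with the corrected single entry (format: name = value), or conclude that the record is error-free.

step 9, top = 4

Recomputing the run from the initial state:
step 1: [0]
step 2: [0, 3]
step 3: [3]
step 4: [3, -6]
step 5: [3, -6, -1]
step 6: [3, -7]
step 7: [3, -7, 7]
step 8: [3, -7, 7, -3]
step 9: [3, -7, 4]
step 10: [3, -7, 4, -8]
The first disagreement with the record is at step 9, where the value should be top = 4.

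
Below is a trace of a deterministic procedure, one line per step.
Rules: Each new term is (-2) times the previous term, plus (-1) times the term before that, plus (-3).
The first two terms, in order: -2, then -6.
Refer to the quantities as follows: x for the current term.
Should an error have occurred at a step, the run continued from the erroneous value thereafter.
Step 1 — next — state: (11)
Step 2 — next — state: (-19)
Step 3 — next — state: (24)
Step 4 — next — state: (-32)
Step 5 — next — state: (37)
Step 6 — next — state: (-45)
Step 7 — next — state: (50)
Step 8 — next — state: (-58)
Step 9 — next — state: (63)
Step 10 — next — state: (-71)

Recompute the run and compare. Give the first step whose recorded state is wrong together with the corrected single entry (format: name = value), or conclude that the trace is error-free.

no error

step 1: x = -2*(-6) + (-1)*(-2) + (-3) = 11 -> agrees with the trace
step 2: x = -2*(11) + (-1)*(-6) + (-3) = -19 -> checks out
step 3: x = -2*(-19) + (-1)*(11) + (-3) = 24 -> checks out
step 4: x = -2*(24) + (-1)*(-19) + (-3) = -32 -> checks out
step 5: x = -2*(-32) + (-1)*(24) + (-3) = 37 -> same as recorded
step 6: x = -2*(37) + (-1)*(-32) + (-3) = -45 -> in agreement
step 7: x = -2*(-45) + (-1)*(37) + (-3) = 50 -> in agreement
step 8: x = -2*(50) + (-1)*(-45) + (-3) = -58 -> confirmed correct
step 9: x = -2*(-58) + (-1)*(50) + (-3) = 63 -> no discrepancy
step 10: x = -2*(63) + (-1)*(-58) + (-3) = -71 -> same as recorded
All steps check out; nothing to correct.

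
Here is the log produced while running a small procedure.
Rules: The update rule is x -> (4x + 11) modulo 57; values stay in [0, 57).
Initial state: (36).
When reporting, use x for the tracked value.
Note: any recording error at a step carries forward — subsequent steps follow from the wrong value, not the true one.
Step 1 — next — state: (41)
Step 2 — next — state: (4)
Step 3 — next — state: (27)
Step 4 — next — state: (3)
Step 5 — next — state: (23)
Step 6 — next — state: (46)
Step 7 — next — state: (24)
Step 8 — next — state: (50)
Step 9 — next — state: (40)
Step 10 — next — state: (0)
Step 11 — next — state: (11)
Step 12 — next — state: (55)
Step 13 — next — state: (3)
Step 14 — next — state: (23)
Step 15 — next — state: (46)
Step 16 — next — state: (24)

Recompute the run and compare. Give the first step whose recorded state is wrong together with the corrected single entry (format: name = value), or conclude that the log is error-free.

1. x = (4*36 + 11) mod 57 = 41 (consistent with the log)
2. x = (4*41 + 11) mod 57 = 4 (consistent with the log)
3. x = (4*4 + 11) mod 57 = 27 (consistent with the log)
4. x = (4*27 + 11) mod 57 = 5 (the entry is off here)
Step 4 is the first one off; corrected, x = 5.

step 4, x = 5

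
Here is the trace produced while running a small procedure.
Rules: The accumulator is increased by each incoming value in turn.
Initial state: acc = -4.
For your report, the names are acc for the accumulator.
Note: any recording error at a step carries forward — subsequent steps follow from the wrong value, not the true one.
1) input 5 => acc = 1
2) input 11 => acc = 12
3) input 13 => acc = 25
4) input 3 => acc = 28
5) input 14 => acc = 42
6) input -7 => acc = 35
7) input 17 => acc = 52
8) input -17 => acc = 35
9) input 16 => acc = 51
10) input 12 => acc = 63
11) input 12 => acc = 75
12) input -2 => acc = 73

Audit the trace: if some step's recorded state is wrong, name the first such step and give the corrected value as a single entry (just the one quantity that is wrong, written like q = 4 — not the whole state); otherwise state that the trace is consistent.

no error

Step 1: acc = -4 + 5 = 1 — checks out.
Step 2: acc = 1 + 11 = 12 — consistent with the trace.
Step 3: acc = 12 + 13 = 25 — confirmed correct.
Step 4: acc = 25 + 3 = 28 — agrees with the trace.
Step 5: acc = 28 + 14 = 42 — in agreement.
Step 6: acc = 42 + -7 = 35 — consistent with the trace.
Step 7: acc = 35 + 17 = 52 — agrees with the trace.
Step 8: acc = 52 + -17 = 35 — consistent with the trace.
Step 9: acc = 35 + 16 = 51 — agrees with the trace.
Step 10: acc = 51 + 12 = 63 — no discrepancy.
Step 11: acc = 63 + 12 = 75 — exactly as logged.
Step 12: acc = 75 + -2 = 73 — in agreement.
Every step is consistent.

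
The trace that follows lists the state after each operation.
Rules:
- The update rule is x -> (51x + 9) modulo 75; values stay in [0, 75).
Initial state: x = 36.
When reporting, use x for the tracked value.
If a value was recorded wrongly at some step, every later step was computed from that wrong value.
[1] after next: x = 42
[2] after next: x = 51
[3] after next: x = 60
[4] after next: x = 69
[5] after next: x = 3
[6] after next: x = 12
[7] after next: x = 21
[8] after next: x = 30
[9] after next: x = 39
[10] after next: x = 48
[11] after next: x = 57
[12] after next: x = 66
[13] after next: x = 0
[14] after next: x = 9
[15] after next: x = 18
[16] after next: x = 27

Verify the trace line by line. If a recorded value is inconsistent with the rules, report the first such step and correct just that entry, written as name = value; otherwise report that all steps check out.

step 1, x = 45

1. x = (51*36 + 9) mod 75 = 45 (this is not what the trace shows)
Step 1 is the first one off; corrected, x = 45.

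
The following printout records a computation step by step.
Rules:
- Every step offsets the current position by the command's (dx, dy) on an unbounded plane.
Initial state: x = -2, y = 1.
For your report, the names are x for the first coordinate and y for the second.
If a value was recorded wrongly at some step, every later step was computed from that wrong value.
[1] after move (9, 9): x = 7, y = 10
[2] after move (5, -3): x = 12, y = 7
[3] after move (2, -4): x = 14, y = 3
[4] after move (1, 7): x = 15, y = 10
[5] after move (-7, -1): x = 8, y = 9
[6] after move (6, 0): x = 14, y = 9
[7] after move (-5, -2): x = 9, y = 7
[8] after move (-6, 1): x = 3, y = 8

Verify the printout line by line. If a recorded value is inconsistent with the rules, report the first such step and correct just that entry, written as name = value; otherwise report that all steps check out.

step 1: x = -2 + (9) = 7, y = 1 + (9) = 10 -> verified
step 2: x = 7 + (5) = 12, y = 10 + (-3) = 7 -> agrees with the printout
step 3: x = 12 + (2) = 14, y = 7 + (-4) = 3 -> verified
step 4: x = 14 + (1) = 15, y = 3 + (7) = 10 -> agrees with the printout
step 5: x = 15 + (-7) = 8, y = 10 + (-1) = 9 -> same as recorded
step 6: x = 8 + (6) = 14, y = 9 + (0) = 9 -> checks out
step 7: x = 14 + (-5) = 9, y = 9 + (-2) = 7 -> no discrepancy
step 8: x = 9 + (-6) = 3, y = 7 + (1) = 8 -> in agreement
Each recorded entry agrees with the recomputation.

no error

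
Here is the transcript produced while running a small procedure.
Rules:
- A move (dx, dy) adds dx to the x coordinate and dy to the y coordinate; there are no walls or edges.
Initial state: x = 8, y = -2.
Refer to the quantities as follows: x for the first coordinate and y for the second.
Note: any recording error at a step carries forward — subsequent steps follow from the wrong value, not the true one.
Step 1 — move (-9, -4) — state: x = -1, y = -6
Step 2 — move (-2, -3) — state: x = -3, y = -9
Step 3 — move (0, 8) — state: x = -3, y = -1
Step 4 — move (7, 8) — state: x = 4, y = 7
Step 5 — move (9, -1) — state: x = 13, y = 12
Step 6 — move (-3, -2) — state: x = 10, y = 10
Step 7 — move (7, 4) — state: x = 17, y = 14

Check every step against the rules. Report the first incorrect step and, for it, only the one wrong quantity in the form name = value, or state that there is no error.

Recomputing the run from the initial state:
step 1: x = -1, y = -6
step 2: x = -3, y = -9
step 3: x = -3, y = -1
step 4: x = 4, y = 7
step 5: x = 13, y = 6
step 6: x = 10, y = 4
step 7: x = 17, y = 8
The first disagreement with the transcript is at step 5, where the value should be y = 6.

step 5, y = 6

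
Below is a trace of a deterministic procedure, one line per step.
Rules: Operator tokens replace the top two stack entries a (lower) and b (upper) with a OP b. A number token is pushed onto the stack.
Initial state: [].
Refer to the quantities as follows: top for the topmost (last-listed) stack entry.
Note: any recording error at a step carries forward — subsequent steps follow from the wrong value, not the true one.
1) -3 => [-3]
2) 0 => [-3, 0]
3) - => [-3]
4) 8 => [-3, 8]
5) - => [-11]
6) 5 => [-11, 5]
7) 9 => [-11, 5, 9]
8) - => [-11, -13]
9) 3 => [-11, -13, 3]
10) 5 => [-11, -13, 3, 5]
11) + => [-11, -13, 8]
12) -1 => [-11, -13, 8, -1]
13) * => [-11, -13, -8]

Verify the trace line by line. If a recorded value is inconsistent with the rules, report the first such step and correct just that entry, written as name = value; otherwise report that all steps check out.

step 8, top = -4

step 1: push -3: top = -3 -> consistent with the trace
step 2: push 0: top = 0 -> in agreement
step 3: -3 - 0 = -3 -> in agreement
step 4: push 8: top = 8 -> in agreement
step 5: -3 - 8 = -11 -> agrees with the trace
step 6: push 5: top = 5 -> no discrepancy
step 7: push 9: top = 9 -> verified
step 8: 5 - 9 = -4 -> a discrepancy with the trace
First deviation found at step 8; the corrected entry is top = -4.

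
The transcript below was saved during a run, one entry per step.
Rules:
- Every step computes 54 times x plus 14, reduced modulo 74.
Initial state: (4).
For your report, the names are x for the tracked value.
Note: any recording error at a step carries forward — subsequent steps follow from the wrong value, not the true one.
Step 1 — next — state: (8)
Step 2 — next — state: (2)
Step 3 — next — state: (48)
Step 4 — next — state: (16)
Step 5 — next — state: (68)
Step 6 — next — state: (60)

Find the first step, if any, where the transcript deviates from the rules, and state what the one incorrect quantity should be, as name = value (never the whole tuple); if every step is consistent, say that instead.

step 1: x = (54*4 + 14) mod 74 = 8 -> exactly as logged
step 2: x = (54*8 + 14) mod 74 = 2 -> exactly as logged
step 3: x = (54*2 + 14) mod 74 = 48 -> verified
step 4: x = (54*48 + 14) mod 74 = 16 -> confirmed correct
step 5: x = (54*16 + 14) mod 74 = 64 -> a discrepancy with the transcript
The audit stops at step 5: the recorded entry is wrong and should be x = 64.

step 5, x = 64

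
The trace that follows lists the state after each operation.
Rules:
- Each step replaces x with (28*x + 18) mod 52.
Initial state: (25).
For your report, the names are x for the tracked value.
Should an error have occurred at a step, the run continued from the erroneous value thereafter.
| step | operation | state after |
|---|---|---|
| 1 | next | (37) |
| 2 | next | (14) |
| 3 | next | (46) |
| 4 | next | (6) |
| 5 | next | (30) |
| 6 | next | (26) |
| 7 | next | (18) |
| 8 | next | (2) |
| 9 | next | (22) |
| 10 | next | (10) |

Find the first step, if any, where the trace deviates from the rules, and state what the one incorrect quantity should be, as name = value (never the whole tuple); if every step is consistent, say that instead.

step 1, x = 42

Recomputing the run from the initial state:
step 1: x = 42
step 2: x = 50
step 3: x = 14
step 4: x = 46
step 5: x = 6
step 6: x = 30
step 7: x = 26
step 8: x = 18
step 9: x = 2
step 10: x = 22
The first disagreement with the trace is at step 1, where the value should be x = 42.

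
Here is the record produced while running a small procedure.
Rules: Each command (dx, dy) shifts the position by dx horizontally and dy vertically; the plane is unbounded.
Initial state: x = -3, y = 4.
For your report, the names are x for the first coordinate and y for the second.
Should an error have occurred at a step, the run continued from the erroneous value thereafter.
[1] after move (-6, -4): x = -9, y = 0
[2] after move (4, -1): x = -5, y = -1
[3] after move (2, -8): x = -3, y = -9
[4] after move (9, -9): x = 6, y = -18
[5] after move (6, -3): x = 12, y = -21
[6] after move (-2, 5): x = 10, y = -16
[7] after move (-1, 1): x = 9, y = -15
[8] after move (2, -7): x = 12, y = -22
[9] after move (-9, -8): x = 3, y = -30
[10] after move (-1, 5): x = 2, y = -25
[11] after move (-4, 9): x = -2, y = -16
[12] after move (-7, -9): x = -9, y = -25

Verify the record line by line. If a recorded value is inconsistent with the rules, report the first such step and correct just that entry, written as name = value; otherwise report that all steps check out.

1. x = -3 + (-6) = -9, y = 4 + (-4) = 0 (consistent with the record)
2. x = -9 + (4) = -5, y = 0 + (-1) = -1 (consistent with the record)
3. x = -5 + (2) = -3, y = -1 + (-8) = -9 (in agreement)
4. x = -3 + (9) = 6, y = -9 + (-9) = -18 (consistent with the record)
5. x = 6 + (6) = 12, y = -18 + (-3) = -21 (agrees with the record)
6. x = 12 + (-2) = 10, y = -21 + (5) = -16 (matches)
7. x = 10 + (-1) = 9, y = -16 + (1) = -15 (checks out)
8. x = 9 + (2) = 11, y = -15 + (-7) = -22 (the record has a different value)
Conclusion: step 8 carries the first error; the entry should be x = 11.

step 8, x = 11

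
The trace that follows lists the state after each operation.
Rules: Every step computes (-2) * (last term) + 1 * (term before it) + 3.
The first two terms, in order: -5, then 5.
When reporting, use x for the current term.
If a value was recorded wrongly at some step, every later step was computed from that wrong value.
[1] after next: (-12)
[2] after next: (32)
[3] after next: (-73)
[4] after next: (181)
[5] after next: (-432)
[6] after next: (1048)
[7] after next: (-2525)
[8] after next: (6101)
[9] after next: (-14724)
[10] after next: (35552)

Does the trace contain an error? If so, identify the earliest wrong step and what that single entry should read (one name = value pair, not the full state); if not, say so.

step 1: x = -2*(5) + (1)*(-5) + (3) = -12 -> in agreement
step 2: x = -2*(-12) + (1)*(5) + (3) = 32 -> no discrepancy
step 3: x = -2*(32) + (1)*(-12) + (3) = -73 -> verified
step 4: x = -2*(-73) + (1)*(32) + (3) = 181 -> matches
step 5: x = -2*(181) + (1)*(-73) + (3) = -432 -> consistent with the trace
step 6: x = -2*(-432) + (1)*(181) + (3) = 1048 -> confirmed correct
step 7: x = -2*(1048) + (1)*(-432) + (3) = -2525 -> same as recorded
step 8: x = -2*(-2525) + (1)*(1048) + (3) = 6101 -> in agreement
step 9: x = -2*(6101) + (1)*(-2525) + (3) = -14724 -> agrees with the trace
step 10: x = -2*(-14724) + (1)*(6101) + (3) = 35552 -> no discrepancy
All entries verified; no error found.

no error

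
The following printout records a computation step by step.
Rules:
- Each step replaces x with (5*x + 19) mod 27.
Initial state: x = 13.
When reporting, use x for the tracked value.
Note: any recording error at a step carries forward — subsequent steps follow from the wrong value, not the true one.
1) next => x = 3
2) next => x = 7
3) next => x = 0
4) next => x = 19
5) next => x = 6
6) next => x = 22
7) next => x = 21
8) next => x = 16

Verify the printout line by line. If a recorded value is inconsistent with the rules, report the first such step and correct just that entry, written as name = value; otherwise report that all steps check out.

step 1: x = (5*13 + 19) mod 27 = 3 -> in agreement
step 2: x = (5*3 + 19) mod 27 = 7 -> agrees with the printout
step 3: x = (5*7 + 19) mod 27 = 0 -> agrees with the printout
step 4: x = (5*0 + 19) mod 27 = 19 -> matches
step 5: x = (5*19 + 19) mod 27 = 6 -> verified
step 6: x = (5*6 + 19) mod 27 = 22 -> exactly as logged
step 7: x = (5*22 + 19) mod 27 = 21 -> confirmed correct
step 8: x = (5*21 + 19) mod 27 = 16 -> in agreement
All entries verified; no error found.

no error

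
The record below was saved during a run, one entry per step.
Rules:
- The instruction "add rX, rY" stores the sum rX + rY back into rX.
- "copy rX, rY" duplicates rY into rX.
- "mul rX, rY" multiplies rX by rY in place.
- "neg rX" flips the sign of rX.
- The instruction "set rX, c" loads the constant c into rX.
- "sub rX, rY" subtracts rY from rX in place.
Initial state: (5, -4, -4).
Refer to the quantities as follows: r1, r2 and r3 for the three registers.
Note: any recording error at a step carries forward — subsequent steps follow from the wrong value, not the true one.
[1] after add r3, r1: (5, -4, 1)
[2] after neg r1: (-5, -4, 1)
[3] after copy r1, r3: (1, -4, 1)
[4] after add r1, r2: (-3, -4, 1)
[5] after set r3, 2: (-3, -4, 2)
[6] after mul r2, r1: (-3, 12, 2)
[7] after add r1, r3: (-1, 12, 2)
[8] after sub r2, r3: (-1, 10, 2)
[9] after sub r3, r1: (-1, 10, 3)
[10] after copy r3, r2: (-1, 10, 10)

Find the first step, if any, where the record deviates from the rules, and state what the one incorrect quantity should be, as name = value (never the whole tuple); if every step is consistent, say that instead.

no error

1. r3 = -4 + 5 = 1 (checks out)
2. r1 = -(5) = -5 (same as recorded)
3. r1 = 1 (agrees with the record)
4. r1 = 1 + -4 = -3 (exactly as logged)
5. r3 = 2 (verified)
6. r2 = -4 * -3 = 12 (exactly as logged)
7. r1 = -3 + 2 = -1 (consistent with the record)
8. r2 = 12 - 2 = 10 (no discrepancy)
9. r3 = 2 - -1 = 3 (no discrepancy)
10. r3 = 10 (in agreement)
The whole run recomputes cleanly — no discrepancies.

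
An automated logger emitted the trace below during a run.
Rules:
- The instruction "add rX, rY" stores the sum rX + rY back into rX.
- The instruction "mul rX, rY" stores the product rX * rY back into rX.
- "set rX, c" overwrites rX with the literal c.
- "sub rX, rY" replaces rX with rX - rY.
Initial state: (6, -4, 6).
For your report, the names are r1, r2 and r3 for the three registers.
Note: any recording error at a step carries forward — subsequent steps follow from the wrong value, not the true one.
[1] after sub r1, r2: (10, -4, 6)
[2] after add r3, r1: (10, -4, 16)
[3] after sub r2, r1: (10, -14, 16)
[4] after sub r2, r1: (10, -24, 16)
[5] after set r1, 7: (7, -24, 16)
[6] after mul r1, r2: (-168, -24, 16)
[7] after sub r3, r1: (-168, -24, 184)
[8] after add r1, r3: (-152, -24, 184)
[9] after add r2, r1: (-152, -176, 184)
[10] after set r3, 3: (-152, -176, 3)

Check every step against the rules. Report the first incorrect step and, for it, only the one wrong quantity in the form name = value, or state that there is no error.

Recomputing the run from the initial state:
step 1: r1 = 10, r2 = -4, r3 = 6
step 2: r1 = 10, r2 = -4, r3 = 16
step 3: r1 = 10, r2 = -14, r3 = 16
step 4: r1 = 10, r2 = -24, r3 = 16
step 5: r1 = 7, r2 = -24, r3 = 16
step 6: r1 = -168, r2 = -24, r3 = 16
step 7: r1 = -168, r2 = -24, r3 = 184
step 8: r1 = 16, r2 = -24, r3 = 184
step 9: r1 = 16, r2 = -8, r3 = 184
step 10: r1 = 16, r2 = -8, r3 = 3
The first disagreement with the trace is at step 8, where the value should be r1 = 16.

step 8, r1 = 16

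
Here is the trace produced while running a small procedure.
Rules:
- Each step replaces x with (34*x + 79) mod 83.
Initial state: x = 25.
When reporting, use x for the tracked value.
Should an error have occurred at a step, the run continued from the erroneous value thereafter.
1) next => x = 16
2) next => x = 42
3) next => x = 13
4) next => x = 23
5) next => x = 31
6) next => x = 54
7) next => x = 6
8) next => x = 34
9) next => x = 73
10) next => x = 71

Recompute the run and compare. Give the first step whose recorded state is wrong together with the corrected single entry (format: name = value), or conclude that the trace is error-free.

no error

step 1: x = (34*25 + 79) mod 83 = 16 -> verified
step 2: x = (34*16 + 79) mod 83 = 42 -> checks out
step 3: x = (34*42 + 79) mod 83 = 13 -> no discrepancy
step 4: x = (34*13 + 79) mod 83 = 23 -> no discrepancy
step 5: x = (34*23 + 79) mod 83 = 31 -> in agreement
step 6: x = (34*31 + 79) mod 83 = 54 -> confirmed correct
step 7: x = (34*54 + 79) mod 83 = 6 -> same as recorded
step 8: x = (34*6 + 79) mod 83 = 34 -> matches
step 9: x = (34*34 + 79) mod 83 = 73 -> in agreement
step 10: x = (34*73 + 79) mod 83 = 71 -> confirmed correct
No step deviates from the rules.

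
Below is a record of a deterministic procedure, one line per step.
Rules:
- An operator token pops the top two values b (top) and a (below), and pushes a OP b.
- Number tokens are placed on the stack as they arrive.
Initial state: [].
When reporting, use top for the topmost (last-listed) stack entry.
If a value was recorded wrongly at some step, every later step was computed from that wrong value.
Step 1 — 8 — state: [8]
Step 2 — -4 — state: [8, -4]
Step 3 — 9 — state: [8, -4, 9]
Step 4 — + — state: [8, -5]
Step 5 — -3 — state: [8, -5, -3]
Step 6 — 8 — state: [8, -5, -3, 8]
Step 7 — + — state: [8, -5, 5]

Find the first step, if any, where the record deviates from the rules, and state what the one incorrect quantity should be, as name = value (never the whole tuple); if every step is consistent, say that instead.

step 4, top = 5

Recomputing the run from the initial state:
step 1: [8]
step 2: [8, -4]
step 3: [8, -4, 9]
step 4: [8, 5]
step 5: [8, 5, -3]
step 6: [8, 5, -3, 8]
step 7: [8, 5, 5]
The first disagreement with the record is at step 4, where the value should be top = 5.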